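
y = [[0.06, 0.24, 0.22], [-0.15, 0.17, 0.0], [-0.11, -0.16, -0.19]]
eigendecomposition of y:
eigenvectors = [[(-0.7+0j), (-0.7-0j), -0.52+0.00j], [-0.32-0.33j, -0.32+0.33j, (-0.53+0j)], [0.52-0.16j, 0.52+0.16j, (0.67+0j)]]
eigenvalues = [(0.01+0.16j), (0.01-0.16j), (0.02+0j)]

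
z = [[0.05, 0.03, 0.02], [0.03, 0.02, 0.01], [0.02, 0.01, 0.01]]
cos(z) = [[1.00, -0.0, -0.0], [-0.00, 1.0, -0.0], [-0.0, -0.0, 1.00]]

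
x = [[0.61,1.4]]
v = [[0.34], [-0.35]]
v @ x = [[0.21,0.48], [-0.21,-0.49]]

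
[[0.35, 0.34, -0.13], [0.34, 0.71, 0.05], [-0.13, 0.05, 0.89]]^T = [[0.35, 0.34, -0.13], [0.34, 0.71, 0.05], [-0.13, 0.05, 0.89]]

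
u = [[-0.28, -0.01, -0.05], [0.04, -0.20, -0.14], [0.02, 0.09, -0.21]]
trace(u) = -0.69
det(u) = -0.02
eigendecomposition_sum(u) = [[-0.26+0.00j, (0.05+0j), (-0.08+0j)], [(0.08-0j), -0.02-0.00j, (0.02-0j)], [-0.03+0.00j, (0.01+0j), -0.01+0.00j]] + [[(-0.01+0j), (-0.03-0.01j), (0.01-0.04j)], [-0.02+0.03j, (-0.09+0.06j), -0.08-0.12j], [0.02+0.02j, (0.04+0.08j), -0.10+0.05j]] + [[-0.01-0.00j, -0.03+0.01j, 0.01+0.04j], [(-0.02-0.03j), -0.09-0.06j, -0.08+0.12j], [(0.02-0.02j), (0.04-0.08j), -0.10-0.05j]]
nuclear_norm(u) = 0.76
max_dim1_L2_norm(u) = 0.28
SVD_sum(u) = [[-0.27, 0.01, -0.07], [0.01, -0.00, 0.0], [-0.03, 0.00, -0.01]] + [[-0.00, 0.00, 0.01], [0.05, -0.09, -0.19], [0.03, -0.06, -0.13]] + [[-0.00, -0.02, 0.01], [-0.02, -0.11, 0.05], [0.02, 0.15, -0.07]]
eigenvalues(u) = [(-0.28+0j), (-0.2+0.12j), (-0.2-0.12j)]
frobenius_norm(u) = 0.44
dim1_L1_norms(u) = [0.34, 0.38, 0.32]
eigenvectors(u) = [[0.95+0.00j, (0.14+0.18j), (0.14-0.18j)], [-0.29+0.00j, 0.77+0.00j, 0.77-0.00j], [0.10+0.00j, 0.06-0.60j, 0.06+0.60j]]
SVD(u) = [[-0.99, -0.04, 0.12], [0.03, 0.82, 0.57], [-0.12, 0.57, -0.81]] @ diag([0.285604176198532, 0.26422234625148694, 0.2083669990169201]) @ [[0.97,-0.03,0.25], [0.21,-0.42,-0.88], [-0.13,-0.91,0.41]]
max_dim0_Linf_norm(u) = 0.28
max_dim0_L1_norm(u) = 0.4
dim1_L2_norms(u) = [0.28, 0.25, 0.23]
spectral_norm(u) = 0.29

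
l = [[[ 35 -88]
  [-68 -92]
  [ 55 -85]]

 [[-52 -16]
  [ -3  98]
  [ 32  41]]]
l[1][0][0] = -52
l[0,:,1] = [-88, -92, -85]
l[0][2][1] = -85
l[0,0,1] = -88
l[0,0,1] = -88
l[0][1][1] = -92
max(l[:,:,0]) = 55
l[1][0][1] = -16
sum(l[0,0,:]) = -53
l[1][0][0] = -52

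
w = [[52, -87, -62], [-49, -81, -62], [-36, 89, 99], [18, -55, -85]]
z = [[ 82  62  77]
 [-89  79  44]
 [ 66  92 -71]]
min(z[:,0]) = -89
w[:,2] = [-62, -62, 99, -85]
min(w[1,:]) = -81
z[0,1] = 62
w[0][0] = 52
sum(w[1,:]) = -192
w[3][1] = -55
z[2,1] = 92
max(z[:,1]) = 92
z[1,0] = -89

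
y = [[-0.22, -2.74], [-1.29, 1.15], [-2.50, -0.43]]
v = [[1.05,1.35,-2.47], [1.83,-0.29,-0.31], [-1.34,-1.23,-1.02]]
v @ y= [[4.20, -0.26], [0.75, -5.21], [4.43, 2.7]]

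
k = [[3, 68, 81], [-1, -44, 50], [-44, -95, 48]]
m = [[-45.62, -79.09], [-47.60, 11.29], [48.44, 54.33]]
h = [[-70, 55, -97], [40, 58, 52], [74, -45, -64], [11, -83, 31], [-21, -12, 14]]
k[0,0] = 3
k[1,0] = -1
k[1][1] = -44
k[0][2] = 81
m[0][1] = -79.09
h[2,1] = -45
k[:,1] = [68, -44, -95]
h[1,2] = 52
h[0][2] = -97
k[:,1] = [68, -44, -95]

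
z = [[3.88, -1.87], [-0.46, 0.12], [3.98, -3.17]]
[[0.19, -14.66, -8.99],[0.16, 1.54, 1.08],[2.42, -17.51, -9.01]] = z @ [[-0.81, -2.83, -2.40], [-1.78, 1.97, -0.17]]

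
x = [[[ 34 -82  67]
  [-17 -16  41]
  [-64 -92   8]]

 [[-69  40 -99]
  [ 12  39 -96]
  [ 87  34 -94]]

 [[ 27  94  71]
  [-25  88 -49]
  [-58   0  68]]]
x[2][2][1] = 0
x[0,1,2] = 41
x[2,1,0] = -25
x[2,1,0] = -25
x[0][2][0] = -64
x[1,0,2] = -99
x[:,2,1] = [-92, 34, 0]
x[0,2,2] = 8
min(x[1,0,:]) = -99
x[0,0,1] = -82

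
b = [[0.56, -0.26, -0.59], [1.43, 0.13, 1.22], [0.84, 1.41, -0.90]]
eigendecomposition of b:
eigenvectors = [[(-0.1+0.49j), (-0.1-0.49j), (0.13+0j)], [0.70+0.00j, 0.70-0.00j, (-0.59+0j)], [(0.51-0.04j), (0.51+0.04j), 0.79+0.00j]]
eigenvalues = [(0.8+0.93j), (0.8-0.93j), (-1.82+0j)]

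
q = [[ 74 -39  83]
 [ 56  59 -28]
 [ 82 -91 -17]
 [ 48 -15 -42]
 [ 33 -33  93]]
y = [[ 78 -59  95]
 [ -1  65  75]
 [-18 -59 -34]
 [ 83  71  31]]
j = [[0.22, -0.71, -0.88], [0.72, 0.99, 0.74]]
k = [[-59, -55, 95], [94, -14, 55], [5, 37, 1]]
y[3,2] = 31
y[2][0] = -18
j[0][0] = 0.215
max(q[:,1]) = 59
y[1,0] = -1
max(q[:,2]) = 93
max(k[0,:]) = 95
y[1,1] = 65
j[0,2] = -0.885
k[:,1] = [-55, -14, 37]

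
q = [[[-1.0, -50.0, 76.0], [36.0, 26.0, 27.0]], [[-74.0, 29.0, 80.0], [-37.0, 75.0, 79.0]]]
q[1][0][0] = -74.0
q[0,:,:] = [[-1.0, -50.0, 76.0], [36.0, 26.0, 27.0]]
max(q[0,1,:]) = 36.0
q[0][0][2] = 76.0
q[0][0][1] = -50.0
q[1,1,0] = -37.0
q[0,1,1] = 26.0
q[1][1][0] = -37.0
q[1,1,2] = 79.0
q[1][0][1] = 29.0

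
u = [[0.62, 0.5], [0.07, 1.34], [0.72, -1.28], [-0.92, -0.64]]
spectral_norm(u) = 2.02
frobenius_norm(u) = 2.42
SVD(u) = [[-0.26, 0.46],[-0.66, 0.02],[0.62, 0.57],[0.33, -0.68]] @ diag([2.0237966184883063, 1.3236114410941369]) @ [[-0.03, -1.0], [1.00, -0.03]]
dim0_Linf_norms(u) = [0.92, 1.34]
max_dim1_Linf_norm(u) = 1.34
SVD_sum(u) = [[0.02, 0.52], [0.04, 1.34], [-0.04, -1.26], [-0.02, -0.67]] + [[0.60,-0.02], [0.03,-0.00], [0.76,-0.02], [-0.9,0.03]]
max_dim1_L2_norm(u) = 1.47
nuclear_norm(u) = 3.35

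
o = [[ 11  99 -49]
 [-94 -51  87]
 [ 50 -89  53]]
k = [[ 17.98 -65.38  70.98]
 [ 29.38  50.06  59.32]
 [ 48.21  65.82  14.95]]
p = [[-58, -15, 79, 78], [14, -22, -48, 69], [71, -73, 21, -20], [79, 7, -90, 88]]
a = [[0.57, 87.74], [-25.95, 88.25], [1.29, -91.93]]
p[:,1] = [-15, -22, -73, 7]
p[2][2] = 21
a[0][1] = 87.74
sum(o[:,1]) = -41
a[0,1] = 87.74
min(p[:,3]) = -20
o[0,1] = 99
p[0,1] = -15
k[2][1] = 65.82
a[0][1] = 87.74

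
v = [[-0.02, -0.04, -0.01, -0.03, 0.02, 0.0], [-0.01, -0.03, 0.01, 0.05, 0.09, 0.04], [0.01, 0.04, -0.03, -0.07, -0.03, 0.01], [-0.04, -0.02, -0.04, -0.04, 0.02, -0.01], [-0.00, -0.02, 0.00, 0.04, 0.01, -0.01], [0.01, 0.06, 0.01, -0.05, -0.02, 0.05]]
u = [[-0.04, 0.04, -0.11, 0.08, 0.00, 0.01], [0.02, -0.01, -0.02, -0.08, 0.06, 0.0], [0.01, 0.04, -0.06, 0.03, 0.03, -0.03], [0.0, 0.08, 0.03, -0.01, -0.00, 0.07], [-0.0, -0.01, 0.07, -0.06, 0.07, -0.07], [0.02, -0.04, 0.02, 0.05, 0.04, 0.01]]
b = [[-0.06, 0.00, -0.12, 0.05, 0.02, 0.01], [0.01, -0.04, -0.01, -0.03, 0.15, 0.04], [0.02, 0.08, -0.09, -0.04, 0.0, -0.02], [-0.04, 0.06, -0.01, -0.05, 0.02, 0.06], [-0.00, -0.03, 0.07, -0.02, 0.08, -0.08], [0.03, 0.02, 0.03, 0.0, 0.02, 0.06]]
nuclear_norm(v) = 0.39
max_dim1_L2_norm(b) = 0.16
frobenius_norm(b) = 0.32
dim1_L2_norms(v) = [0.06, 0.12, 0.09, 0.08, 0.05, 0.1]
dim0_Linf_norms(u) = [0.04, 0.08, 0.11, 0.08, 0.07, 0.07]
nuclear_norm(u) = 0.61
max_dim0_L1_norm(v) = 0.28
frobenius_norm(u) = 0.28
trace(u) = -0.04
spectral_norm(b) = 0.20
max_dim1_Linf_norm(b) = 0.15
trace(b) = -0.10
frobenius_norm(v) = 0.21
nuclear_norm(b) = 0.70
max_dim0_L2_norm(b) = 0.17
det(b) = 0.00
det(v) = 0.00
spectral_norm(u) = 0.20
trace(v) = -0.06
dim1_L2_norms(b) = [0.14, 0.16, 0.13, 0.11, 0.14, 0.08]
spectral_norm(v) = 0.16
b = u + v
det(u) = 0.00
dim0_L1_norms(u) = [0.09, 0.22, 0.31, 0.31, 0.2, 0.19]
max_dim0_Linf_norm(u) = 0.11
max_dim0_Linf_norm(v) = 0.09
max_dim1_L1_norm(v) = 0.23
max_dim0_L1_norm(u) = 0.31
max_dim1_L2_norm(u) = 0.15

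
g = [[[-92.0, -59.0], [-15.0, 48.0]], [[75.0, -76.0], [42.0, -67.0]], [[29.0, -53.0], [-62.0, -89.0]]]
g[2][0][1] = -53.0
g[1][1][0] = 42.0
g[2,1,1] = -89.0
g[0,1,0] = -15.0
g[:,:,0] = [[-92.0, -15.0], [75.0, 42.0], [29.0, -62.0]]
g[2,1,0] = -62.0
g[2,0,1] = -53.0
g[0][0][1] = -59.0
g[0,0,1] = -59.0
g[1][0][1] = -76.0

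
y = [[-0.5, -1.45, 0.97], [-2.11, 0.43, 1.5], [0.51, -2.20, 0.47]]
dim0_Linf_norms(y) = [2.11, 2.2, 1.5]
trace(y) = 0.40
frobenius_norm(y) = 3.94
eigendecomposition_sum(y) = [[-2.82, 0.43, 2.05], [-1.91, 0.29, 1.39], [-2.73, 0.42, 1.98]] + [[2.43,-1.93,-1.16], [-0.14,0.11,0.07], [3.38,-2.68,-1.62]] + [[-0.11,0.05,0.08], [-0.05,0.02,0.04], [-0.14,0.06,0.10]]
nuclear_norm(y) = 5.57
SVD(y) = [[0.64, 0.06, -0.76],[0.29, 0.90, 0.32],[0.71, -0.42, 0.56]] @ diag([2.804906539712954, 2.762950989671497, 0.0010640248089622574]) @ [[-0.2, -0.85, 0.49], [-0.78, 0.44, 0.44], [0.59, 0.30, 0.75]]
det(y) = -0.01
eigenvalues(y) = [-0.55, 0.93, 0.02]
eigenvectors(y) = [[0.65, 0.58, 0.59], [0.44, -0.03, 0.29], [0.62, 0.81, 0.75]]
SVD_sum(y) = [[-0.36, -1.53, 0.89],  [-0.16, -0.68, 0.40],  [-0.4, -1.68, 0.98]] + [[-0.14, 0.08, 0.08],[-1.95, 1.11, 1.1],[0.91, -0.52, -0.51]] + [[-0.00,-0.0,-0.0],[0.00,0.0,0.0],[0.00,0.0,0.0]]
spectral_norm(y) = 2.80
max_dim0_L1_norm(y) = 4.08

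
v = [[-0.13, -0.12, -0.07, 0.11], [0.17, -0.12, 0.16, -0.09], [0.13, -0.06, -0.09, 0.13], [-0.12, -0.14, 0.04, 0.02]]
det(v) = -0.00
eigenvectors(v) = [[-0.18+0.46j, -0.18-0.46j, (-0.05+0j), 0.11+0.00j], [(0.59+0j), 0.59-0.00j, (0.29+0j), 0.77+0.00j], [0.38+0.42j, (0.38-0.42j), 0.67+0.00j, -0.30+0.00j], [(-0.1+0.26j), -0.10-0.26j, 0.68+0.00j, 0.55+0.00j]]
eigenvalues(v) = [(-0.05+0.21j), (-0.05-0.21j), (0.01+0j), (-0.22+0j)]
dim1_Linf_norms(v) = [0.13, 0.17, 0.13, 0.14]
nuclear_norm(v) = 0.78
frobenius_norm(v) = 0.45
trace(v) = -0.32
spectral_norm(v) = 0.32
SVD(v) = [[-0.60,0.45,0.12,-0.65], [0.75,0.61,0.02,-0.26], [-0.03,0.13,0.95,0.29], [-0.28,0.64,-0.30,0.65]] @ diag([0.31572485454838073, 0.23997578127245073, 0.22250571958156526, 0.004543718363905783]) @ [[0.74, 0.08, 0.49, -0.45], [-0.06, -0.94, 0.33, 0.10], [0.66, -0.14, -0.46, 0.57], [-0.06, 0.31, 0.67, 0.67]]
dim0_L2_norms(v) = [0.28, 0.23, 0.2, 0.19]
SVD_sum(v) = [[-0.14, -0.01, -0.09, 0.09], [0.18, 0.02, 0.11, -0.11], [-0.01, -0.0, -0.01, 0.0], [-0.07, -0.01, -0.04, 0.04]] + [[-0.01, -0.10, 0.04, 0.01], [-0.01, -0.14, 0.05, 0.01], [-0.0, -0.03, 0.01, 0.0], [-0.01, -0.14, 0.05, 0.02]] + [[0.02, -0.0, -0.01, 0.01],[0.0, -0.00, -0.00, 0.00],[0.14, -0.03, -0.10, 0.12],[-0.04, 0.01, 0.03, -0.04]] + [[0.00, -0.00, -0.0, -0.0], [0.0, -0.00, -0.00, -0.0], [-0.0, 0.00, 0.0, 0.0], [-0.00, 0.0, 0.0, 0.00]]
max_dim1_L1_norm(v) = 0.54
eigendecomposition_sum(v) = [[-0.06+0.08j, (-0.05-0.02j), (-0.04+0j), (0.06+0.02j)], [0.12+0.03j, (-0+0.07j), 0.02+0.05j, -0.01-0.07j], [(0.05+0.1j), -0.05+0.04j, (-0.02+0.04j), (0.05-0.05j)], [-0.03+0.05j, (-0.03-0.01j), -0.02+0.00j, (0.03+0.01j)]] + [[(-0.06-0.08j), (-0.05+0.02j), (-0.04-0j), (0.06-0.02j)], [(0.12-0.03j), (-0-0.07j), (0.02-0.05j), -0.01+0.07j], [(0.05-0.1j), -0.05-0.04j, -0.02-0.04j, (0.05+0.05j)], [-0.03-0.05j, (-0.03+0.01j), (-0.02-0j), 0.03-0.01j]] + [[0.00-0.00j, -0j, (-0-0j), -0.00+0.00j], [(-0+0j), -0.00+0.00j, 0j, -0j], [-0.01+0.00j, -0.00+0.00j, 0.00+0.00j, (0.01-0j)], [(-0.01+0j), (-0+0j), 0j, (0.01-0j)]] + [[-0.01+0.00j,(-0.02-0j),0.02-0.00j,-0.01+0.00j], [(-0.07+0j),-0.11-0.00j,0.12-0.00j,-0.08+0.00j], [0.03-0.00j,0.04+0.00j,-0.05+0.00j,0.03-0.00j], [(-0.05+0j),(-0.08-0j),(0.09-0j),(-0.05+0j)]]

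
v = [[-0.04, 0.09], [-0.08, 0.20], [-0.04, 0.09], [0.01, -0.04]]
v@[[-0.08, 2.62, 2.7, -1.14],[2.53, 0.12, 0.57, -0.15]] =[[0.23, -0.09, -0.06, 0.03], [0.51, -0.19, -0.1, 0.06], [0.23, -0.09, -0.06, 0.03], [-0.10, 0.02, 0.0, -0.01]]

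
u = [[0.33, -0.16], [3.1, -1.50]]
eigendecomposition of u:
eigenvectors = [[0.44, 0.11], [0.9, 0.99]]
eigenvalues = [-0.0, -1.17]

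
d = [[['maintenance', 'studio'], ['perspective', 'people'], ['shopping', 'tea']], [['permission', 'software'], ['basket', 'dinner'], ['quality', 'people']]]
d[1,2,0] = 'quality'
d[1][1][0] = 'basket'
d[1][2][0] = 'quality'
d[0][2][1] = 'tea'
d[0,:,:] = [['maintenance', 'studio'], ['perspective', 'people'], ['shopping', 'tea']]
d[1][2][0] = 'quality'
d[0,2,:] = ['shopping', 'tea']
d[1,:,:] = [['permission', 'software'], ['basket', 'dinner'], ['quality', 'people']]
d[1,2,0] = 'quality'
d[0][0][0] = 'maintenance'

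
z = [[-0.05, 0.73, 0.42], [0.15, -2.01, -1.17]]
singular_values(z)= [2.48, 0.01]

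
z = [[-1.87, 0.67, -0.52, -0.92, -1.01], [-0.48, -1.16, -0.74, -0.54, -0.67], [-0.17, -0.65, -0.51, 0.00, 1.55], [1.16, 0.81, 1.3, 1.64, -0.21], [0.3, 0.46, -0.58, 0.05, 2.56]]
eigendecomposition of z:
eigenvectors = [[0.74+0.00j, (0.74-0j), -0.28+0.00j, (-0.43+0j), -0.33+0.00j], [0.07+0.41j, (0.07-0.41j), -0.31+0.00j, -0.30+0.00j, -0.26+0.00j], [0.08+0.33j, (0.08-0.33j), 0.78+0.00j, (0.52+0j), (0.57+0j)], [-0.28-0.29j, (-0.28+0.29j), (-0.32+0j), 0.51+0.00j, (0.03+0j)], [(-0.05-0j), (-0.05+0j), (0.33+0j), 0.44+0.00j, (0.7+0j)]]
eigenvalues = [(-1.45+0.51j), (-1.45-0.51j), (0.46+0j), (1.32+0j), (1.78+0j)]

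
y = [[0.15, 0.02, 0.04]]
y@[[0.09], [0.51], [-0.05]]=[[0.02]]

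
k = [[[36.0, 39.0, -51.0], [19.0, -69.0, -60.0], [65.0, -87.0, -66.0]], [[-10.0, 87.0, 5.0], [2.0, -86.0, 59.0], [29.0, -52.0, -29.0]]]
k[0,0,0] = 36.0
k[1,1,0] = 2.0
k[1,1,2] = 59.0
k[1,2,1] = -52.0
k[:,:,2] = [[-51.0, -60.0, -66.0], [5.0, 59.0, -29.0]]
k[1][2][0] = 29.0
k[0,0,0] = 36.0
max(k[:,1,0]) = 19.0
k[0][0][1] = 39.0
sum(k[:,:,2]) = -142.0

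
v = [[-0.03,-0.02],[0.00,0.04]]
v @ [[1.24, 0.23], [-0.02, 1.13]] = [[-0.04, -0.03], [-0.0, 0.05]]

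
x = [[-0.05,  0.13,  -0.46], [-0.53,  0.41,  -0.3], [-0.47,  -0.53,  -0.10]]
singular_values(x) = [0.82, 0.7, 0.34]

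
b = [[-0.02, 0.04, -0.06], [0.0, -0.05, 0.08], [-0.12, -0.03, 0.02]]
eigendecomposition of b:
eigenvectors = [[0.62, -0.29, -0.15],[-0.65, 0.62, 0.78],[0.44, 0.72, 0.6]]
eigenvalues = [-0.1, 0.04, 0.01]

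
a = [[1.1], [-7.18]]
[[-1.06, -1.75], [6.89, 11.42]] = a@[[-0.96, -1.59]]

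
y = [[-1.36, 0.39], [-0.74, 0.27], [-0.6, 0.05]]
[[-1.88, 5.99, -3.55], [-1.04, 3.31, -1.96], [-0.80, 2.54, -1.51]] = y@[[1.31, -4.17, 2.47], [-0.26, 0.82, -0.49]]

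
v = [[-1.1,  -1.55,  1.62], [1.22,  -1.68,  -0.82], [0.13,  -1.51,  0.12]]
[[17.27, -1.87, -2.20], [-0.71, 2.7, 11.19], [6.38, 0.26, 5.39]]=v @ [[-3.39,  3.65,  0.93], [-4.17,  0.27,  -3.84], [4.37,  1.58,  -4.4]]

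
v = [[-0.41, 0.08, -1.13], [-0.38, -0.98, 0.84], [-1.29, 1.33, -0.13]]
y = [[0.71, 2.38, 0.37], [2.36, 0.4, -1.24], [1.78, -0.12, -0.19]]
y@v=[[-1.67, -1.78, 1.15], [0.48, -1.85, -2.17], [-0.44, 0.01, -2.09]]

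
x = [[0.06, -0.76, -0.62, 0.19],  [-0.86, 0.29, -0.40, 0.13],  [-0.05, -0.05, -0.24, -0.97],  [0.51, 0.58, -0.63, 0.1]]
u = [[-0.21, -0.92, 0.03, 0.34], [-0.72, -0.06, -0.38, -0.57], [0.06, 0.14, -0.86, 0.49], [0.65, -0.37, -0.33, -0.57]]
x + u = [[-0.15, -1.68, -0.59, 0.53], [-1.58, 0.23, -0.78, -0.44], [0.01, 0.09, -1.1, -0.48], [1.16, 0.21, -0.96, -0.47]]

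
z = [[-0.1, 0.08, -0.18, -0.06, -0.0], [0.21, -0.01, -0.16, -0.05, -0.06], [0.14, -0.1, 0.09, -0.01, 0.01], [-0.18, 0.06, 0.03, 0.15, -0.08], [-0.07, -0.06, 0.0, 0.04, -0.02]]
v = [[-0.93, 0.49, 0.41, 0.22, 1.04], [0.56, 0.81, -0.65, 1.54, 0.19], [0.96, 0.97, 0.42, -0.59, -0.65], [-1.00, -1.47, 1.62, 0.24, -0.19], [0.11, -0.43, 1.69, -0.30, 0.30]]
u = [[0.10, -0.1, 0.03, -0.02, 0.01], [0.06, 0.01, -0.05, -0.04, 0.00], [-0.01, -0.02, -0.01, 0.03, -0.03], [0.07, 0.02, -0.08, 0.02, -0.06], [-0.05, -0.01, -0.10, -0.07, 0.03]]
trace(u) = 0.15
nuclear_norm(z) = 0.88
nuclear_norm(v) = 8.47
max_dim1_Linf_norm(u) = 0.1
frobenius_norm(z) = 0.49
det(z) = 0.00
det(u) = -0.00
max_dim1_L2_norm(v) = 2.42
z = v @ u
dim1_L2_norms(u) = [0.15, 0.09, 0.05, 0.13, 0.14]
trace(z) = 0.11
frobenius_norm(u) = 0.26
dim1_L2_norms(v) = [1.55, 1.95, 1.68, 2.42, 1.8]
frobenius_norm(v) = 4.26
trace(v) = 0.84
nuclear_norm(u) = 0.49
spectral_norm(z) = 0.37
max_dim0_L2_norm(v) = 2.5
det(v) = -6.29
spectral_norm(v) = 3.14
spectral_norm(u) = 0.16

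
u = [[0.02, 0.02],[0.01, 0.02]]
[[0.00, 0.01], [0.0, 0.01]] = u@[[0.05, 0.13],  [0.13, 0.35]]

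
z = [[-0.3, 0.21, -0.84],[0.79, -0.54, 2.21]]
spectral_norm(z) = 2.58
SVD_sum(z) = [[-0.3,  0.21,  -0.84], [0.79,  -0.54,  2.21]] + [[0.00, 0.0, 0.0], [0.0, 0.00, 0.00]]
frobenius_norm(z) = 2.58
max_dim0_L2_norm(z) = 2.36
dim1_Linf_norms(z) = [0.84, 2.21]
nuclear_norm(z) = 2.58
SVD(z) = [[-0.36, 0.93], [0.93, 0.36]] @ diag([2.576719047495042, 0.004353191500799644]) @ [[0.33, -0.22, 0.92], [0.13, 0.97, 0.19]]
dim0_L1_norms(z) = [1.09, 0.75, 3.05]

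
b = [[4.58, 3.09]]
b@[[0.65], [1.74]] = [[8.35]]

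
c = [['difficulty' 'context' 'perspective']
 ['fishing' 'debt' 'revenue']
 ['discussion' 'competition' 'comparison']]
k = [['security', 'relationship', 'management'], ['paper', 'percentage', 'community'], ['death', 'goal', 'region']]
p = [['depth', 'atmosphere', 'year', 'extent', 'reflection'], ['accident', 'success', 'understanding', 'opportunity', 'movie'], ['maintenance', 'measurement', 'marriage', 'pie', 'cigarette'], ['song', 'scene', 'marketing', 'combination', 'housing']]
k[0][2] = 'management'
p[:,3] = ['extent', 'opportunity', 'pie', 'combination']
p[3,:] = ['song', 'scene', 'marketing', 'combination', 'housing']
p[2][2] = 'marriage'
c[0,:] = ['difficulty', 'context', 'perspective']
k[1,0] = 'paper'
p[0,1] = 'atmosphere'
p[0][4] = 'reflection'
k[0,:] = ['security', 'relationship', 'management']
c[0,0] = 'difficulty'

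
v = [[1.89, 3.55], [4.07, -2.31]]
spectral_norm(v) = 4.68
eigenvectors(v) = [[0.85, -0.48], [0.53, 0.88]]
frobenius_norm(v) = 6.17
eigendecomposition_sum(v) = [[3.07, 1.69], [1.94, 1.07]] + [[-1.18, 1.86], [2.13, -3.38]]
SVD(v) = [[0.09, -1.0], [-1.00, -0.09]] @ diag([4.684629272765685, 4.0161982740829485]) @ [[-0.83,  0.56], [-0.56,  -0.83]]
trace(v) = -0.42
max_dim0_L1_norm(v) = 5.96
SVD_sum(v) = [[-0.34,0.23], [3.87,-2.60]] + [[2.23, 3.32], [0.20, 0.29]]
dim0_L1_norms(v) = [5.96, 5.86]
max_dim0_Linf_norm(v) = 4.07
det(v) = -18.81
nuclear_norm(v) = 8.70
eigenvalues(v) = [4.13, -4.55]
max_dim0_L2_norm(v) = 4.49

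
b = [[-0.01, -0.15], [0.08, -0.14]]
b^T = [[-0.01, 0.08], [-0.15, -0.14]]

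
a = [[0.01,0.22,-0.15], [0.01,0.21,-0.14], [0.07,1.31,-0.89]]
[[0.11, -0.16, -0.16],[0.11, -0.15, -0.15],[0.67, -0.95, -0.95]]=a @ [[0.78, -0.23, -0.07], [0.12, -0.05, -0.61], [-0.52, 0.98, 0.16]]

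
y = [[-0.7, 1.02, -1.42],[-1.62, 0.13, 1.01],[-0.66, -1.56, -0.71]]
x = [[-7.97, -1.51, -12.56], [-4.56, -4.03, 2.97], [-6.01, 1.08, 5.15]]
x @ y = [[16.31, 11.27, 18.71], [7.76, -9.81, 0.3], [-0.94, -14.02, 5.97]]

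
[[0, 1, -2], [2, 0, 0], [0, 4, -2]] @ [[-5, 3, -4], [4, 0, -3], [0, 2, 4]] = [[4, -4, -11], [-10, 6, -8], [16, -4, -20]]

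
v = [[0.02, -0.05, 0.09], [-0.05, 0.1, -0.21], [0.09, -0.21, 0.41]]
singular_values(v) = [0.54, 0.01, 0.0]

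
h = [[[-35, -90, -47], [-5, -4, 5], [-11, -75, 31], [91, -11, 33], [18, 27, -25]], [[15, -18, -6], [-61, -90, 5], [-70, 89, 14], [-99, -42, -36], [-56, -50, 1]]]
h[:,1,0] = [-5, -61]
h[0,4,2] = -25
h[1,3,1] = -42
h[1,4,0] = -56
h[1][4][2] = 1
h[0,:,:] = [[-35, -90, -47], [-5, -4, 5], [-11, -75, 31], [91, -11, 33], [18, 27, -25]]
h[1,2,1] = 89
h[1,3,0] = -99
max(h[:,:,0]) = 91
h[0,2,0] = -11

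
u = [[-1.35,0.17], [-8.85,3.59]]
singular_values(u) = [9.64, 0.35]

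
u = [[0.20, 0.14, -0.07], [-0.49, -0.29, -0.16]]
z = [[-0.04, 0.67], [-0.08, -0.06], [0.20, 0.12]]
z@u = [[-0.34, -0.20, -0.10], [0.01, 0.01, 0.02], [-0.02, -0.01, -0.03]]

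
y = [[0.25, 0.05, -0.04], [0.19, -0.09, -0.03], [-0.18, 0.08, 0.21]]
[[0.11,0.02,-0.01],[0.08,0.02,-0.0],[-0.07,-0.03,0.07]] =y @ [[0.44, 0.08, 0.02], [0.08, 0.02, -0.06], [0.02, -0.06, 0.35]]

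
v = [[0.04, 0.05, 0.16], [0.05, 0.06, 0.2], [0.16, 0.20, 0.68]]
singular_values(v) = [0.78, 0.0, 0.0]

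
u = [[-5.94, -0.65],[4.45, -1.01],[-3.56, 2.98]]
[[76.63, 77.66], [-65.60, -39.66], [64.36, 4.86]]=u @ [[-13.50, -11.72], [5.47, -12.37]]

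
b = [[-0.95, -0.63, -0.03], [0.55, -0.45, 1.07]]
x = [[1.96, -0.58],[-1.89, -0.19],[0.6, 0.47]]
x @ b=[[-2.18, -0.97, -0.68], [1.69, 1.28, -0.15], [-0.31, -0.59, 0.48]]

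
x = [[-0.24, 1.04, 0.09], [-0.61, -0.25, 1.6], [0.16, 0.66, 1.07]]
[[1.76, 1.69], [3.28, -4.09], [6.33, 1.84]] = x @ [[3.97, 4.20], [2.27, 2.64], [3.92, -0.54]]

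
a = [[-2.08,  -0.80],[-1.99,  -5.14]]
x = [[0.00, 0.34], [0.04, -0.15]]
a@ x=[[-0.03,-0.59], [-0.21,0.09]]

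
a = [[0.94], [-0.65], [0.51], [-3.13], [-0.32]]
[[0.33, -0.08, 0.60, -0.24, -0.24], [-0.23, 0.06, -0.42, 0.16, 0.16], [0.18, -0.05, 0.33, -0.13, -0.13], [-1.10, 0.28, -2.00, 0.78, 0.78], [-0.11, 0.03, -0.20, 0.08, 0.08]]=a@ [[0.35, -0.09, 0.64, -0.25, -0.25]]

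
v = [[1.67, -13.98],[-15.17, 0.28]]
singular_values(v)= [15.73, 13.45]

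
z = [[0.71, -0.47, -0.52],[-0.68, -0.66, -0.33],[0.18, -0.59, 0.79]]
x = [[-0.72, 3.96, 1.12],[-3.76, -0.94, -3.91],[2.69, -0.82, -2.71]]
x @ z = [[-3.0,  -2.94,  -0.05], [-2.73,  4.69,  -0.82], [1.98,  0.88,  -3.27]]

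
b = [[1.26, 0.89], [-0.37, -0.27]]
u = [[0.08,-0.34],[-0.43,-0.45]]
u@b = [[0.23, 0.16], [-0.38, -0.26]]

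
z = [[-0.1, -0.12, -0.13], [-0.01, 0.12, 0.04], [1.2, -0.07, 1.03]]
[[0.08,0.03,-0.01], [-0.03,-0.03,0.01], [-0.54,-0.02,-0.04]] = z @ [[-0.23,0.17,0.07],[-0.22,-0.15,0.16],[-0.27,-0.23,-0.11]]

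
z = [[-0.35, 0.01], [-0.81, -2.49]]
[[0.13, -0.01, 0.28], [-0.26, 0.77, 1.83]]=z @ [[-0.36,0.03,-0.82], [0.22,-0.32,-0.47]]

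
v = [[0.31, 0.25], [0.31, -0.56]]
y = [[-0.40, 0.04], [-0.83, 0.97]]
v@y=[[-0.33, 0.25], [0.34, -0.53]]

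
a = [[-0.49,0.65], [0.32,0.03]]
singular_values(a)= [0.83, 0.27]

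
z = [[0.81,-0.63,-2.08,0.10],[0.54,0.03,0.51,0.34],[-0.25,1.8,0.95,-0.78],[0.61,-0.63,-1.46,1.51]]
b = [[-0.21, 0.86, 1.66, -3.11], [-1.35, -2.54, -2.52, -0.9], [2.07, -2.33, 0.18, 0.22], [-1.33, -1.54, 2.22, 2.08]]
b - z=[[-1.02, 1.49, 3.74, -3.21], [-1.89, -2.57, -3.03, -1.24], [2.32, -4.13, -0.77, 1.0], [-1.94, -0.91, 3.68, 0.57]]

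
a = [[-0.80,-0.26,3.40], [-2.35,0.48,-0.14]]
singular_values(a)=[3.54, 2.35]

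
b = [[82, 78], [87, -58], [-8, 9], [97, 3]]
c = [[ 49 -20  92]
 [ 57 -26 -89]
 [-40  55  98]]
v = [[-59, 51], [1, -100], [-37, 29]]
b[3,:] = [97, 3]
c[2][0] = -40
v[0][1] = 51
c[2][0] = -40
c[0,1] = -20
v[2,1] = 29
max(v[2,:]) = 29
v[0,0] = -59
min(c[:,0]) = -40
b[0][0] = 82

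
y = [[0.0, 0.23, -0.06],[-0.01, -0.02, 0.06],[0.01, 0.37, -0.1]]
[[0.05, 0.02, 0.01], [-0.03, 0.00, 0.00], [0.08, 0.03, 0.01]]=y@[[0.11, -0.29, -0.12], [0.08, 0.09, 0.03], [-0.46, 0.03, 0.03]]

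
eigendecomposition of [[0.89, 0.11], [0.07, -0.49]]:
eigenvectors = [[1.00, -0.08], [0.05, 1.0]]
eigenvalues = [0.9, -0.5]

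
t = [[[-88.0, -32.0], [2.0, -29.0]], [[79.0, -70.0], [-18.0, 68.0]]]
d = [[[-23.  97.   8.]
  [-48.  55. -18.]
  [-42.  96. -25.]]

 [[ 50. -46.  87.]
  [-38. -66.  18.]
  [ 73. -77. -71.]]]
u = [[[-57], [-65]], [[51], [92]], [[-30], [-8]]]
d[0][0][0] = -23.0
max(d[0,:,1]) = 97.0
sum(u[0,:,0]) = -122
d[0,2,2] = -25.0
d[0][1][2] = -18.0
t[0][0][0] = -88.0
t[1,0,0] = 79.0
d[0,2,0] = -42.0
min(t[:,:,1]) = -70.0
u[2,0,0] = -30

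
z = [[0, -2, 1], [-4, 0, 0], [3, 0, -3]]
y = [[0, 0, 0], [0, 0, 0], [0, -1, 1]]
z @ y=[[0, -1, 1], [0, 0, 0], [0, 3, -3]]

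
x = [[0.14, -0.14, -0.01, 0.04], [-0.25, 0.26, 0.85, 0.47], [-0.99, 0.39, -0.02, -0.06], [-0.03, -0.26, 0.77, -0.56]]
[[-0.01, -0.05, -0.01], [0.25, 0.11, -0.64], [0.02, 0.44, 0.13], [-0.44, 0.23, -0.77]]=x @ [[0.07, -0.53, -0.11], [0.30, -0.24, 0.04], [-0.08, 0.11, -0.88], [0.54, -0.12, 0.15]]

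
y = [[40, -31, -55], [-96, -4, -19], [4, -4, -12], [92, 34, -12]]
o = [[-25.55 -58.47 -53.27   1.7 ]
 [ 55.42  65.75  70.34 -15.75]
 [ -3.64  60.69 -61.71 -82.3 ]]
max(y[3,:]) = 92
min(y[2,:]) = -12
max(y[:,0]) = 92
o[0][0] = -25.55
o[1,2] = 70.34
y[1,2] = -19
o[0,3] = 1.7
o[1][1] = 65.75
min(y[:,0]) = -96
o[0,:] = [-25.55, -58.47, -53.27, 1.7]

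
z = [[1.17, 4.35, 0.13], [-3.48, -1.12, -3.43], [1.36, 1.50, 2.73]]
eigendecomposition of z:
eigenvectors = [[(0.69+0j), 0.69-0.00j, (-0.68+0j)], [-0.08+0.66j, -0.08-0.66j, -0.05+0.00j], [0.11-0.26j, 0.11+0.26j, 0.73+0.00j]]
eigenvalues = [(0.71+4.06j), (0.71-4.06j), (1.35+0j)]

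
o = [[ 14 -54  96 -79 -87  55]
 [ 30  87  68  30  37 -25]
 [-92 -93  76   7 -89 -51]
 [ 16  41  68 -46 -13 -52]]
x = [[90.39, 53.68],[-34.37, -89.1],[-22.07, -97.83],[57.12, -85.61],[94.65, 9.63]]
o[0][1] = -54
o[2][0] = -92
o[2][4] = -89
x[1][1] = -89.1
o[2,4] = -89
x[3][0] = 57.12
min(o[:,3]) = -79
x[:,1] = [53.68, -89.1, -97.83, -85.61, 9.63]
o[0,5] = 55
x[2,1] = -97.83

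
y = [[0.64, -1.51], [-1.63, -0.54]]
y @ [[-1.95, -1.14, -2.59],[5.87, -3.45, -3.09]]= [[-10.11, 4.48, 3.01], [0.01, 3.72, 5.89]]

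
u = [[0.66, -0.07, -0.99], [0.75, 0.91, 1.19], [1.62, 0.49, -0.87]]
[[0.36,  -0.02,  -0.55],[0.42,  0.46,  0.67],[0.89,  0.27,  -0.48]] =u @ [[0.53, 0.04, -0.01], [0.04, 0.45, 0.02], [-0.01, 0.02, 0.55]]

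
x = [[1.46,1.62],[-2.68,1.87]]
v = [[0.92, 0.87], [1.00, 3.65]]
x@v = [[2.96,7.18],[-0.6,4.49]]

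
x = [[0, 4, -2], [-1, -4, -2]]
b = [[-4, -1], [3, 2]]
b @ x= [[1, -12, 10], [-2, 4, -10]]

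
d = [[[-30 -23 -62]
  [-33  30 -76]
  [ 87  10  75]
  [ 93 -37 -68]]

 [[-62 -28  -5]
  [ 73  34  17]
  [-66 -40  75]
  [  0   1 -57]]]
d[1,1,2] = 17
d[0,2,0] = 87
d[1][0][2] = -5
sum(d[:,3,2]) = -125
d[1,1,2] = 17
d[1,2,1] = -40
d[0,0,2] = -62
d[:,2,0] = [87, -66]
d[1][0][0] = -62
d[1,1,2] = 17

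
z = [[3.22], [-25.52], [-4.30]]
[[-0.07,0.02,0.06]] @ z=[[-0.99]]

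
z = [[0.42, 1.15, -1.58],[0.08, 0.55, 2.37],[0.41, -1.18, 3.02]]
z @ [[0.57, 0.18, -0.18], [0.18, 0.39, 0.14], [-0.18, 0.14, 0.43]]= [[0.73, 0.3, -0.59],[-0.28, 0.56, 1.08],[-0.52, 0.04, 1.06]]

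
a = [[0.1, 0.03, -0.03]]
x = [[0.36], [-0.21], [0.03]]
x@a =[[0.04, 0.01, -0.01], [-0.02, -0.01, 0.01], [0.0, 0.0, -0.0]]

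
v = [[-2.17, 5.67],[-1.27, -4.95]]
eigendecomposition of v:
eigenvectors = [[(0.9+0j),(0.9-0j)], [-0.22+0.37j,-0.22-0.37j]]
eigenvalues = [(-3.56+2.3j), (-3.56-2.3j)]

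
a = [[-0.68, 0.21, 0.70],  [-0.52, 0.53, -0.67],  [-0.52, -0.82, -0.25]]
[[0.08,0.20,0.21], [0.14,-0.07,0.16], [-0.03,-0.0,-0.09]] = a@ [[-0.11,-0.1,-0.18], [0.11,0.01,0.2], [-0.03,0.19,0.06]]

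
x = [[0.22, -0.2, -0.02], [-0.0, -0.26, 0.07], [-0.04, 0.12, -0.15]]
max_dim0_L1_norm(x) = 0.58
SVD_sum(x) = [[0.11, -0.23, 0.06], [0.10, -0.22, 0.06], [-0.07, 0.14, -0.04]] + [[0.11, 0.03, -0.09],  [-0.07, -0.02, 0.06],  [0.07, 0.02, -0.05]] + [[0.00, 0.0, 0.01], [-0.03, -0.03, -0.05], [-0.04, -0.03, -0.06]]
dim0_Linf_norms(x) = [0.22, 0.26, 0.15]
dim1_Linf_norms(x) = [0.22, 0.26, 0.15]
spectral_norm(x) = 0.39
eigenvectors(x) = [[-0.99, 0.30, -0.28], [0.02, 0.4, -0.80], [0.11, 0.87, 0.54]]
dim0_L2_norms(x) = [0.22, 0.35, 0.17]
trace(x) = -0.19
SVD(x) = [[-0.67, 0.74, -0.09], [-0.62, -0.5, 0.60], [0.40, 0.46, 0.79]] @ diag([0.39193893497252624, 0.1897822394759838, 0.10082942443593632]) @ [[-0.42,0.88,-0.23], [0.76,0.2,-0.62], [-0.50,-0.43,-0.75]]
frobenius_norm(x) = 0.45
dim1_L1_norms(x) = [0.44, 0.33, 0.31]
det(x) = 0.01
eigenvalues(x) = [0.23, -0.11, -0.31]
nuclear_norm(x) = 0.68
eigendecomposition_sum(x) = [[0.22, -0.10, -0.03], [-0.0, 0.0, 0.0], [-0.02, 0.01, 0.0]] + [[-0.0, -0.02, -0.03],[-0.00, -0.02, -0.04],[-0.01, -0.05, -0.08]] + [[0.00, -0.08, 0.04], [0.01, -0.24, 0.11], [-0.01, 0.16, -0.07]]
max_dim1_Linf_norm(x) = 0.26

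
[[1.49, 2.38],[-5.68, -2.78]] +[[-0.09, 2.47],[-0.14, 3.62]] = [[1.4, 4.85], [-5.82, 0.84]]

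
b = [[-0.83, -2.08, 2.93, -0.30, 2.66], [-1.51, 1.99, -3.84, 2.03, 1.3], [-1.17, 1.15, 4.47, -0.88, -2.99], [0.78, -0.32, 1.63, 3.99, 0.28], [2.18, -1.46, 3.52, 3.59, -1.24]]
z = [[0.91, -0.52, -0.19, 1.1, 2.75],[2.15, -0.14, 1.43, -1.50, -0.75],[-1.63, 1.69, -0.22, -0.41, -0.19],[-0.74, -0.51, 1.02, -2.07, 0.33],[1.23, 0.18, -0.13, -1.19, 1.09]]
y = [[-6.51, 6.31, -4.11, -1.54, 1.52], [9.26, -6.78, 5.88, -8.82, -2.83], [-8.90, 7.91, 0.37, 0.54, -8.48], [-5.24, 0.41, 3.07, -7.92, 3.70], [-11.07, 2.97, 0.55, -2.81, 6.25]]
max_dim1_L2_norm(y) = 15.88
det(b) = 96.52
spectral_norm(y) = 22.59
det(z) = -37.03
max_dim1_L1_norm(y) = 33.57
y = b @ z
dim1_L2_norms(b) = [4.56, 5.18, 5.69, 4.4, 5.81]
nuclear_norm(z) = 12.02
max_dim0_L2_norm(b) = 7.64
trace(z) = -0.43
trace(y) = -14.59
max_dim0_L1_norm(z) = 6.66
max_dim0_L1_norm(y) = 40.98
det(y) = -3531.11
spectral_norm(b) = 8.31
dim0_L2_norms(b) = [3.11, 3.44, 7.64, 5.81, 4.4]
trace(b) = 8.38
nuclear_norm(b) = 21.81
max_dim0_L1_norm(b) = 16.39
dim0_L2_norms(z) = [3.19, 1.85, 1.79, 3.05, 3.08]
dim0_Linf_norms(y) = [11.07, 7.91, 5.88, 8.82, 8.48]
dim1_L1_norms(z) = [5.47, 5.97, 4.14, 4.67, 3.82]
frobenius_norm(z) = 5.96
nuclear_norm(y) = 52.73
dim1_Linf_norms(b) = [2.93, 3.84, 4.47, 3.99, 3.59]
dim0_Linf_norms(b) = [2.18, 2.08, 4.47, 3.99, 2.99]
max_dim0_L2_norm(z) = 3.19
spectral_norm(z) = 3.72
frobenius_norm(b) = 11.53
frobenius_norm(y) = 29.36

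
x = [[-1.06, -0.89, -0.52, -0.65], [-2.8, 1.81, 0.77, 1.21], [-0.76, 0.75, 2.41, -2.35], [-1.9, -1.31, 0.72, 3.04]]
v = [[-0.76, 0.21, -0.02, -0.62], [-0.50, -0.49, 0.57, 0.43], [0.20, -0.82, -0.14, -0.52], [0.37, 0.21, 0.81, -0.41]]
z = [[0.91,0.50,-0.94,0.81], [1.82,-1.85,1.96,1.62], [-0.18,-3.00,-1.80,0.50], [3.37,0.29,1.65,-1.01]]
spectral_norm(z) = 4.69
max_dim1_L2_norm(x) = 3.88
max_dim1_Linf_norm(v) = 0.82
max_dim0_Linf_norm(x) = 3.04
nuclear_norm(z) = 12.12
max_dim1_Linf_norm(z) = 3.37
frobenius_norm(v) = 2.00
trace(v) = -1.80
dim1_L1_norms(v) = [1.61, 1.99, 1.68, 1.8]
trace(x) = 6.20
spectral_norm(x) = 4.69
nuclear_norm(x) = 12.09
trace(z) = -3.75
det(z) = -56.12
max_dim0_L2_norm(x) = 4.08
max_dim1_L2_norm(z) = 3.9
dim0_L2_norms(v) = [1.0, 1.0, 1.0, 1.0]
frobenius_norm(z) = 6.60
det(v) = 1.01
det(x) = -55.51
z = x @ v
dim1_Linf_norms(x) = [1.06, 2.8, 2.41, 3.04]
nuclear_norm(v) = 4.01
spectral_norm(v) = 1.00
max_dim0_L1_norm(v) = 1.98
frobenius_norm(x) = 6.58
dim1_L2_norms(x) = [1.62, 3.63, 3.53, 3.88]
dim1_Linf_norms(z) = [0.94, 1.96, 3.0, 3.37]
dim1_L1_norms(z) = [3.16, 7.25, 5.48, 6.32]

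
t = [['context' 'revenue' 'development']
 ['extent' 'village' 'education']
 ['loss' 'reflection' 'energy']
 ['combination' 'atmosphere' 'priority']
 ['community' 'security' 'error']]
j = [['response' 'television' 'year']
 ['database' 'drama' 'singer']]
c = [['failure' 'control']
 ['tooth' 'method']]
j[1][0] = 'database'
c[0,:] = ['failure', 'control']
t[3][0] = 'combination'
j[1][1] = 'drama'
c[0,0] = 'failure'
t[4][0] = 'community'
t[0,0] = 'context'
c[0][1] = 'control'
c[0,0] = 'failure'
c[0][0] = 'failure'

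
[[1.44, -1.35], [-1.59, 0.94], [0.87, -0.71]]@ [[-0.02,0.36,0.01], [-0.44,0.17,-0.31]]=[[0.57, 0.29, 0.43], [-0.38, -0.41, -0.31], [0.3, 0.19, 0.23]]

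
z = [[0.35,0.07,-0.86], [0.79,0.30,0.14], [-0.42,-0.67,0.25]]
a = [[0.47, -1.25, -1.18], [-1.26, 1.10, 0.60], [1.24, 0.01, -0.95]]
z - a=[[-0.12, 1.32, 0.32], [2.05, -0.8, -0.46], [-1.66, -0.68, 1.2]]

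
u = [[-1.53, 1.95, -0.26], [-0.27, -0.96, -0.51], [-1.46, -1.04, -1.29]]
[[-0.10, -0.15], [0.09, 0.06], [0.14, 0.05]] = u @ [[0.03, 0.02], [-0.04, -0.06], [-0.11, -0.01]]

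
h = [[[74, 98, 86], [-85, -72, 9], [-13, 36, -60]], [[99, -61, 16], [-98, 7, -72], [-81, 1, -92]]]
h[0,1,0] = -85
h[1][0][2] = 16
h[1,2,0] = -81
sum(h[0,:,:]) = 73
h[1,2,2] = -92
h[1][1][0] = -98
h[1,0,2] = 16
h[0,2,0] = -13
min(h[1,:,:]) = -98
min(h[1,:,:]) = -98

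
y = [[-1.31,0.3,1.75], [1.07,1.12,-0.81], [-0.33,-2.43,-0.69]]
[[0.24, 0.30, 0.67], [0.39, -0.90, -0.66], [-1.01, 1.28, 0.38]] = y @[[0.73,-0.29,0.11], [0.13,-0.5,-0.32], [0.66,0.04,0.52]]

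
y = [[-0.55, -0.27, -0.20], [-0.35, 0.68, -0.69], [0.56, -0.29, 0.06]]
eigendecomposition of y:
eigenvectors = [[-0.12+0.00j,-0.44+0.47j,(-0.44-0.47j)], [0.93+0.00j,(0.24+0.22j),0.24-0.22j], [-0.36+0.00j,0.69+0.00j,(0.69-0j)]]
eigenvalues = [(0.99+0j), (-0.4+0.29j), (-0.4-0.29j)]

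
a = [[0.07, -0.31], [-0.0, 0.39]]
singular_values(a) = [0.5, 0.05]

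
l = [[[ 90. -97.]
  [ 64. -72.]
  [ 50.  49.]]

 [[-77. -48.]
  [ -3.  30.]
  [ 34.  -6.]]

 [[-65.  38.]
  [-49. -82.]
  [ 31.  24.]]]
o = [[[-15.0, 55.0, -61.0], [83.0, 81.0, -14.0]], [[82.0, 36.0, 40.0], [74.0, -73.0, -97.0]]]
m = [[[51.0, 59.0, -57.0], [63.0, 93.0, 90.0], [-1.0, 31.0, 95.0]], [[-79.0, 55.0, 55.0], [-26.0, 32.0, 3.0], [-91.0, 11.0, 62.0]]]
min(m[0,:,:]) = -57.0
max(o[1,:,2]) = 40.0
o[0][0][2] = -61.0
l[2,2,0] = 31.0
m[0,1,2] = 90.0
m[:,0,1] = [59.0, 55.0]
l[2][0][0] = -65.0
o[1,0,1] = 36.0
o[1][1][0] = 74.0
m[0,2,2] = 95.0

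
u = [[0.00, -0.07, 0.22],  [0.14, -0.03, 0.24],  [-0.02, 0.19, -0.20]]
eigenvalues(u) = [0.14, -0.11, -0.27]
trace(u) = -0.23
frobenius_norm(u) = 0.46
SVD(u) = [[-0.52, 0.10, 0.85], [-0.60, -0.75, -0.29], [0.6, -0.66, 0.45]] @ diag([0.4272161517537544, 0.14495329233974133, 0.06614304740925239]) @ [[-0.23,0.40,-0.89],[-0.63,-0.76,-0.18],[-0.74,0.52,0.42]]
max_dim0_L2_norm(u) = 0.38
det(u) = 0.00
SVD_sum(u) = [[0.05, -0.09, 0.20], [0.06, -0.10, 0.23], [-0.06, 0.10, -0.23]] + [[-0.01, -0.01, -0.00], [0.07, 0.08, 0.02], [0.06, 0.07, 0.02]] + [[-0.04, 0.03, 0.02], [0.01, -0.01, -0.01], [-0.02, 0.02, 0.01]]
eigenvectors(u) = [[0.28, 0.87, -0.65], [0.85, -0.14, -0.31], [0.45, -0.47, 0.69]]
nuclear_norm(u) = 0.64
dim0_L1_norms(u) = [0.16, 0.29, 0.66]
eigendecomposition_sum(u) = [[0.02, 0.02, 0.03], [0.06, 0.08, 0.09], [0.03, 0.04, 0.05]] + [[-0.14, 0.09, -0.09], [0.02, -0.01, 0.01], [0.07, -0.05, 0.05]] + [[0.12, -0.19, 0.28], [0.06, -0.09, 0.13], [-0.13, 0.20, -0.30]]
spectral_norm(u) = 0.43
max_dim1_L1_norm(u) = 0.41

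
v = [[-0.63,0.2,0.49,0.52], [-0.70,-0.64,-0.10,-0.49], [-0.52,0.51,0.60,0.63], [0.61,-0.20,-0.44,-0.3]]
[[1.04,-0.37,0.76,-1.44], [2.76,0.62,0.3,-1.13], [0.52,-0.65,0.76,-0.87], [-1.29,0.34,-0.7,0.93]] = v @ [[-2.56, -0.89, -0.05, 1.09], [-0.47, 0.13, -0.59, 2.28], [0.61, -2.28, 1.91, -0.14], [-1.49, 0.3, -0.17, -2.20]]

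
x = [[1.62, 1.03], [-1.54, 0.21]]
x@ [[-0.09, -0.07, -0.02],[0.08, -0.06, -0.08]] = [[-0.06, -0.18, -0.11],[0.16, 0.10, 0.01]]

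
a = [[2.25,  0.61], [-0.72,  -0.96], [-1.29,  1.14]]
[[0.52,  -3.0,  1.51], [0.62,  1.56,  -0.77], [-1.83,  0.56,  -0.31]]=a @[[0.51, -1.12, 0.57], [-1.03, -0.78, 0.37]]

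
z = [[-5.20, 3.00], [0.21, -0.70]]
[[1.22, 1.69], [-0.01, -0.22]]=z@[[-0.27, -0.17], [-0.06, 0.27]]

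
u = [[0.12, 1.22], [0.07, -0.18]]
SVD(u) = [[-0.99, 0.14], [0.14, 0.99]] @ diag([1.23799427847048, 0.08643012480816681]) @ [[-0.09, -1.00], [1.0, -0.09]]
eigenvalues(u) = [0.3, -0.36]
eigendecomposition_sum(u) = [[0.22,0.55], [0.03,0.08]] + [[-0.1, 0.67], [0.04, -0.26]]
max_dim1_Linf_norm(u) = 1.22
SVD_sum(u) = [[0.11, 1.22], [-0.02, -0.17]] + [[0.01,-0.0], [0.09,-0.01]]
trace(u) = -0.06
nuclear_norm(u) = 1.32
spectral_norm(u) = 1.24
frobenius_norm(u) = 1.24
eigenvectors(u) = [[0.99,-0.93],[0.14,0.37]]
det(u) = -0.11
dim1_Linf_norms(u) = [1.22, 0.18]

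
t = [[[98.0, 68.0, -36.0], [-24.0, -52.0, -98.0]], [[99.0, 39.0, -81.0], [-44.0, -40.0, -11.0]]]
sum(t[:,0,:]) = 187.0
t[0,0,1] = 68.0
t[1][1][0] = -44.0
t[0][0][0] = 98.0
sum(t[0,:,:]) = -44.0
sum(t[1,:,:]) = -38.0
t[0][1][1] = -52.0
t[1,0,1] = 39.0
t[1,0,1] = 39.0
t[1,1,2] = -11.0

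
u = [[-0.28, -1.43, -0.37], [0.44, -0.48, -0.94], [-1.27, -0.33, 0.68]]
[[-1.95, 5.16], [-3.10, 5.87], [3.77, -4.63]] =u @ [[-2.74, 2.75], [1.59, -3.3], [1.20, -3.27]]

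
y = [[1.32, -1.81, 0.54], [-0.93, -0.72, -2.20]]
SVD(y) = [[-0.56, 0.83], [0.83, 0.56]] @ diag([2.6399172377747906, 2.1364074933634556]) @ [[-0.57, 0.16, -0.81], [0.27, -0.89, -0.36]]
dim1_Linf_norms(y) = [1.81, 2.2]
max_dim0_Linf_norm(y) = 2.2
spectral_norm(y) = 2.64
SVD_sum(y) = [[0.84, -0.23, 1.19], [-1.25, 0.34, -1.77]] + [[0.48, -1.58, -0.65], [0.32, -1.06, -0.43]]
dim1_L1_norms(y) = [3.67, 3.85]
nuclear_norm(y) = 4.78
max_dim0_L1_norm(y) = 2.74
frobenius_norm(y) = 3.40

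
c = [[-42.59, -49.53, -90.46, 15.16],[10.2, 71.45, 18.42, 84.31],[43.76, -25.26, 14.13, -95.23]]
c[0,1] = -49.53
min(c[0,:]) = -90.46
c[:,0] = [-42.59, 10.2, 43.76]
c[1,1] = 71.45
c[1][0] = 10.2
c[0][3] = 15.16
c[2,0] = 43.76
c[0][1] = -49.53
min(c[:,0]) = -42.59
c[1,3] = 84.31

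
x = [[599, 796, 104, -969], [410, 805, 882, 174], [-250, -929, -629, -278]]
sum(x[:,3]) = -1073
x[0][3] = -969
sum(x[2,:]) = -2086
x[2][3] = -278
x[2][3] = -278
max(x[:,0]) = 599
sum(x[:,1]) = 672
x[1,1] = 805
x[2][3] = -278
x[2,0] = -250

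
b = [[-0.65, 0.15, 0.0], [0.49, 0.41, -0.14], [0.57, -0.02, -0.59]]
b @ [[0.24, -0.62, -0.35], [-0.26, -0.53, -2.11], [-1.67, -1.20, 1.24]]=[[-0.2, 0.32, -0.09], [0.24, -0.35, -1.21], [1.13, 0.37, -0.89]]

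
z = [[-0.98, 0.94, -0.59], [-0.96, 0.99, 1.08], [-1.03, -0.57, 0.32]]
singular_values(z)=[2.04, 1.22, 1.04]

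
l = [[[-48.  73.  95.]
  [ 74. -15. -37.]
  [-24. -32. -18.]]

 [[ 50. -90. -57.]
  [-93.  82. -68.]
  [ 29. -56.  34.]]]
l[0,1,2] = -37.0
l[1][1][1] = 82.0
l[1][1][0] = -93.0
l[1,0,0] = 50.0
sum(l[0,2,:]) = -74.0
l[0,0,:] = [-48.0, 73.0, 95.0]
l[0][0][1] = 73.0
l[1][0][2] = -57.0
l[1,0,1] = -90.0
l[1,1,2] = -68.0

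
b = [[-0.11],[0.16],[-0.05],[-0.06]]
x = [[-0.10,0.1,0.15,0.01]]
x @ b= [[0.02]]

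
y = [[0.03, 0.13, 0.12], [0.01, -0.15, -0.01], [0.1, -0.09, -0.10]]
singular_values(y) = [0.26, 0.1, 0.08]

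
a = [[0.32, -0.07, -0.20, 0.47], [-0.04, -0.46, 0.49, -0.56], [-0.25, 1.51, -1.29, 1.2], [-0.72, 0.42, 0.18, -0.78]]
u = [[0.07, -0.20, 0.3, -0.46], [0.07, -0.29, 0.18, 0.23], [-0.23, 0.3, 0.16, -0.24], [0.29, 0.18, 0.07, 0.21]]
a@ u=[[0.2, -0.02, 0.08, -0.02], [-0.31, 0.19, -0.06, -0.32], [0.73, -0.56, 0.07, 1.02], [-0.29, -0.06, -0.17, 0.22]]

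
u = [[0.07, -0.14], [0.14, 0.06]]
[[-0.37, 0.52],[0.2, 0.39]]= u @ [[0.25, 3.59], [2.78, -1.95]]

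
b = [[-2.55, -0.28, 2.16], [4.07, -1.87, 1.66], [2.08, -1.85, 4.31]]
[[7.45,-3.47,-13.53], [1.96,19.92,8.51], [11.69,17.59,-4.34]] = b@[[-0.10,2.80,3.21], [1.91,-3.45,0.27], [3.58,1.25,-2.44]]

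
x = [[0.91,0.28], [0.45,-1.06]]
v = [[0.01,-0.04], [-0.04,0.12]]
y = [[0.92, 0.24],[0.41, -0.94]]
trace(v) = 0.13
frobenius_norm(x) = 1.49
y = v + x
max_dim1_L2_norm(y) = 1.03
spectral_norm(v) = 0.13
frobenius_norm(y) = 1.40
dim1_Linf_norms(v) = [0.04, 0.12]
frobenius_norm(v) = 0.13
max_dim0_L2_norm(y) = 1.01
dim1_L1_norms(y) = [1.16, 1.35]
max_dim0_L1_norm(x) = 1.36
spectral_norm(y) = 1.07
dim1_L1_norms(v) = [0.05, 0.16]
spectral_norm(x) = 1.16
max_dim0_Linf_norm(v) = 0.12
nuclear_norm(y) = 1.97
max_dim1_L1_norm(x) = 1.51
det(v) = -0.00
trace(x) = -0.15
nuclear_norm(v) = 0.14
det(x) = -1.09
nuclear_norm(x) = 2.10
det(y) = -0.96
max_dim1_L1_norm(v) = 0.16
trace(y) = -0.02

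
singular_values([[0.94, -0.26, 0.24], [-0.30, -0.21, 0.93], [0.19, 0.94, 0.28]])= [1.01, 1.0, 1.0]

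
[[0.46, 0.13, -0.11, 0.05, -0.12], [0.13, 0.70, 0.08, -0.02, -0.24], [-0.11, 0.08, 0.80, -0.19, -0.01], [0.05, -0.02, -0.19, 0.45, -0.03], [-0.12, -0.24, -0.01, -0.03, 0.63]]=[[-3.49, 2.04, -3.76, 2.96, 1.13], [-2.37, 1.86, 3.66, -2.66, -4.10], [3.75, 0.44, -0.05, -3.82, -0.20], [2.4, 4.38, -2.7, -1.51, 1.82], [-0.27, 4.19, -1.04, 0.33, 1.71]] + [[3.95, -1.91, 3.65, -2.91, -1.25], [2.50, -1.16, -3.58, 2.64, 3.86], [-3.86, -0.36, 0.85, 3.63, 0.19], [-2.35, -4.4, 2.51, 1.96, -1.85], [0.15, -4.43, 1.03, -0.36, -1.08]]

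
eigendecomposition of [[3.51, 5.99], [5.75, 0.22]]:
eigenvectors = [[0.80, -0.61],[0.60, 0.79]]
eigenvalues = [7.96, -4.23]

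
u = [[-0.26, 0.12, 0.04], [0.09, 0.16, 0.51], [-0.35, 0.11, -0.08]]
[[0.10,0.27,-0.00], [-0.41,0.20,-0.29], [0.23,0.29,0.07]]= u @ [[-0.35, -0.84, -0.42], [0.37, 0.28, -0.88], [-0.86, 0.46, -0.21]]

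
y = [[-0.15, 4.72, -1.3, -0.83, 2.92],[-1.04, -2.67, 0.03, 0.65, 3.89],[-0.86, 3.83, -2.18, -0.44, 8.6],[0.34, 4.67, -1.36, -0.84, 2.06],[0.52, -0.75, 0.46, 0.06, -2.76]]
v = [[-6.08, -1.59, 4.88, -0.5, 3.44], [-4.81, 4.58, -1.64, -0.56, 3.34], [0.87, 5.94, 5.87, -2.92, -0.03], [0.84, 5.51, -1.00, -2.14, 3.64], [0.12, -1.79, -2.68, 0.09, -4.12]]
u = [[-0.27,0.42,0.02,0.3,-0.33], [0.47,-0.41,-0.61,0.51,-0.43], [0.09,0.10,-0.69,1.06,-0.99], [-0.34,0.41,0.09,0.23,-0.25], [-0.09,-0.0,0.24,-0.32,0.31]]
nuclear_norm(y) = 18.85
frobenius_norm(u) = 2.22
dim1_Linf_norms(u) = [0.42, 0.61, 1.06, 0.41, 0.32]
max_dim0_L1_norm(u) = 2.42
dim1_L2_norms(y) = [5.76, 4.88, 9.71, 5.36, 2.94]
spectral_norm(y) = 12.26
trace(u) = -0.83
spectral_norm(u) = 1.96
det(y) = -0.00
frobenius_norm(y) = 13.74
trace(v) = -1.89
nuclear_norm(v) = 32.87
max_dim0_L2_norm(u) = 1.28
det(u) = 0.00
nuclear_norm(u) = 3.05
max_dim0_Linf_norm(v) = 6.08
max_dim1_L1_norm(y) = 15.91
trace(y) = -8.60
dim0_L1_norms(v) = [12.72, 19.41, 16.07, 6.21, 14.57]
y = u @ v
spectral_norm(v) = 12.07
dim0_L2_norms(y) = [1.49, 8.15, 2.92, 1.42, 10.46]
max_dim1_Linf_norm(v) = 6.08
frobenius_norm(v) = 17.03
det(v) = -3102.37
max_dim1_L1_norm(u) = 2.93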